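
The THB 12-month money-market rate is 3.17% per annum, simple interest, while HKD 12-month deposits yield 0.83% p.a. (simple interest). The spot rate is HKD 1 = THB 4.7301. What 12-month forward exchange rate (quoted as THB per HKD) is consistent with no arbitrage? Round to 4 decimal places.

T = 1 year.
Growth of 1 THB over T: 1 + 0.0317×1 = 1.031700.
HKD growth factor: 1 + 0.0083×1 = 1.008300.
CIP: F = S · (grow THB)/(grow HKD) = 4.7301 × 1.031700/1.008300 = 4.839873 THB per HKD.

4.8399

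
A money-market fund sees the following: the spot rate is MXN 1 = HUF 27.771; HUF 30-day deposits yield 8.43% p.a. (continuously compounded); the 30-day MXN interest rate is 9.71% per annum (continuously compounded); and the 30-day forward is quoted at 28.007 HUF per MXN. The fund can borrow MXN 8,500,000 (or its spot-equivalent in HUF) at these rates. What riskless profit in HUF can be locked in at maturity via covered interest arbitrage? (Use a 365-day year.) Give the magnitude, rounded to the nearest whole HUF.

T = 30/365 years.
Keep in MXN, deliver into the forward: 8,500,000·1.00801275357·28.007 = HUF 239,967,012.11.
Swap to HUF now, deposit: 8,500,000·27.771·1.00695282657 = HUF 237,694,739.05.
The quoted forward overvalues MXN, so borrow HUF, buy MXN at spot, deposit the MXN at 9.71%, and sell the proceeds forward at 28.007.
Profit = 239,967,012.11 − 237,694,739.05 = HUF 2,272,273.

HUF 2,272,273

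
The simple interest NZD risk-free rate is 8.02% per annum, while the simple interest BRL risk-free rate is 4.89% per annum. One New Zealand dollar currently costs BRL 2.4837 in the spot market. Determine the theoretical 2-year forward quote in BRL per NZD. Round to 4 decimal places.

2.3497

T = 2 years.
BRL accumulates by 1 + 0.0489×2 = 1.097800.
NZD growth factor: 1 + 0.0802×2 = 1.160400.
So F = 2.4837 × 1.097800 / 1.160400 = 2.349712 (BRL/NZD).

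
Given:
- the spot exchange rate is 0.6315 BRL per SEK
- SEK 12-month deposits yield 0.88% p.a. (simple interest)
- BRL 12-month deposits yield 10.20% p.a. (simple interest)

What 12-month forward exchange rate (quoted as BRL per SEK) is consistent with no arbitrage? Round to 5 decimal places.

0.68984

T = 1 year.
Growth of 1 BRL over T: 1 + 0.1020×1 = 1.102000.
SEK accumulates by 1 + 0.0088×1 = 1.008800.
CIP: F = S · (grow BRL)/(grow SEK) = 0.6315 × 1.102000/1.008800 = 0.6898424 BRL per SEK.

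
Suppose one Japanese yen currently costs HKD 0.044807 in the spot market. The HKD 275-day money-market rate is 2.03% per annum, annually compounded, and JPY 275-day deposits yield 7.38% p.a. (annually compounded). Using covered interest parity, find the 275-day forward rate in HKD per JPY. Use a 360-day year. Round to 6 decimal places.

T = 275/360 years.
HKD accumulates by (1 + 0.0203)^(275/360) = 1.0154701.
Growth of 1 JPY over T: (1 + 0.0738)^(275/360) = 1.0558982.
So F = 0.044807 × 1.0154701 / 1.0558982 = 0.04309144 (HKD/JPY).

0.043091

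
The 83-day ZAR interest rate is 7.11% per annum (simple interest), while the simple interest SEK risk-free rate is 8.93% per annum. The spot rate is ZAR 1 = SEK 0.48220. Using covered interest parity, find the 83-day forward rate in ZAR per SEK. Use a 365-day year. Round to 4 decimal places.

2.0654

T = 83/365 years.
Growth of 1 SEK over T: 1 + 0.0893×83/365 = 1.0203066.
Growth of 1 ZAR over T: 1 + 0.0711×83/365 = 1.0161679.
CIP: F = S · (grow SEK)/(grow ZAR) = 0.4822 × 1.0203066/1.0161679 = 0.4841639 SEK per ZAR.
Invert for ZAR per SEK: 1 / 0.4841639 = 2.0654.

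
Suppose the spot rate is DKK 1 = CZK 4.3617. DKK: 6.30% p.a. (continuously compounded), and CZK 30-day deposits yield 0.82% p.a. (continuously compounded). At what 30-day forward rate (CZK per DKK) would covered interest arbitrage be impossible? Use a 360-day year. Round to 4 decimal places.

T = 30/360 years.
CZK growth factor: e^(0.0082×30/360) = 1.0006836.
Growth of 1 DKK over T: e^(0.0630×30/360) = 1.0052638.
Forward (CZK per DKK) = 4.3617 × 1.0006836 / 1.0052638 = 4.341827.

4.3418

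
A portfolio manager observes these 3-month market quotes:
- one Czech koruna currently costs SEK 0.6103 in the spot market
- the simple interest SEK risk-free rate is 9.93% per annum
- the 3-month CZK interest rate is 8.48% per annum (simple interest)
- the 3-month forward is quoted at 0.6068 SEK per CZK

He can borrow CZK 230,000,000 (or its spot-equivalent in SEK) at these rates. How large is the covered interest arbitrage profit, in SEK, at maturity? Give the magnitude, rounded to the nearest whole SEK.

SEK 1,330,904

T = 3/12 years.
Route A — deposit CZK, sell forward: 230,000,000 × 1.021200 × 0.6068 = SEK 142,522,756.80.
Route B — convert at spot, deposit SEK: 230,000,000 × 0.6103 × 1.024825 = SEK 143,853,660.43.
The quoted forward undervalues CZK, so borrow CZK, convert to SEK at spot, deposit the SEK at 9.93%, and buy CZK forward at 0.6068 to cover the loan.
The gap between the two covered legs is SEK 1,330,904.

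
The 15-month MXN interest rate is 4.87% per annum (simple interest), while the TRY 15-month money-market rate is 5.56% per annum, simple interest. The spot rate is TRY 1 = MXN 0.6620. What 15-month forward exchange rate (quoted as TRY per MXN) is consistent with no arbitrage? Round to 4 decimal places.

T = 15/12 years.
MXN growth factor: 1 + 0.0487×15/12 = 1.060875.
TRY growth factor: 1 + 0.0556×15/12 = 1.069500.
Forward (MXN per TRY) = 0.662 × 1.060875 / 1.069500 = 0.6566613.
Invert for TRY per MXN: 1 / 0.6566613 = 1.5229.

1.5229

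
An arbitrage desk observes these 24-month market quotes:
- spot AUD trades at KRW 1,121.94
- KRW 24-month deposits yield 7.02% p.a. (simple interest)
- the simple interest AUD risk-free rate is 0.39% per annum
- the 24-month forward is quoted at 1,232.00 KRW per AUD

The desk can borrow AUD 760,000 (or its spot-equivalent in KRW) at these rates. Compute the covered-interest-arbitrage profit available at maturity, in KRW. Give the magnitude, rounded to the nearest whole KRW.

T = 2 years.
Keep in AUD, deliver into the forward: 760,000·1.007800·1232.00 = KRW 943,623,296.00.
Swap to KRW now, deposit: 760,000·1121.94·1.140400 = KRW 972,389,885.76.
The quoted forward undervalues AUD, so borrow AUD, convert to KRW at spot, deposit the KRW at 7.02%, and buy AUD forward at 1,232.00 to cover the loan.
Arbitrage profit = |943,623,296.00 − 972,389,885.76| = KRW 28,766,590.

KRW 28,766,590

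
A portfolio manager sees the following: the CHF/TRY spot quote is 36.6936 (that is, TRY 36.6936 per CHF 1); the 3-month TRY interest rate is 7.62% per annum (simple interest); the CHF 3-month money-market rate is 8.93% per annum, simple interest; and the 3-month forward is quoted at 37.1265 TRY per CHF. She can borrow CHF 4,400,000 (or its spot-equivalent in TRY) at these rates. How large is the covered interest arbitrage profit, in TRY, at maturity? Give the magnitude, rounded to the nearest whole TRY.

T = 3/12 years.
Route A — deposit CHF, sell forward: 4,400,000 × 1.022325 × 37.1265 = TRY 167,003,536.10.
Route B — convert at spot, deposit TRY: 4,400,000 × 36.6936 × 1.019050 = TRY 164,527,497.55.
The quoted forward overvalues CHF, so borrow TRY, buy CHF at spot, deposit the CHF at 8.93%, and sell the proceeds forward at 37.1265.
The gap between the two covered legs is TRY 2,476,039.

TRY 2,476,039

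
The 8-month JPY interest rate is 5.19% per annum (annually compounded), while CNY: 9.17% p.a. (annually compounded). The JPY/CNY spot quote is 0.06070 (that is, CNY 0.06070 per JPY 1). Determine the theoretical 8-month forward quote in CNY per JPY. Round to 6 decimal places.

T = 8/12 years.
CNY accumulates by (1 + 0.0917)^(8/12) = 1.0602352.
JPY growth factor: (1 + 0.0519)^(8/12) = 1.0343074.
So F = 0.0607 × 1.0602352 / 1.0343074 = 0.06222161 (CNY/JPY).

0.062222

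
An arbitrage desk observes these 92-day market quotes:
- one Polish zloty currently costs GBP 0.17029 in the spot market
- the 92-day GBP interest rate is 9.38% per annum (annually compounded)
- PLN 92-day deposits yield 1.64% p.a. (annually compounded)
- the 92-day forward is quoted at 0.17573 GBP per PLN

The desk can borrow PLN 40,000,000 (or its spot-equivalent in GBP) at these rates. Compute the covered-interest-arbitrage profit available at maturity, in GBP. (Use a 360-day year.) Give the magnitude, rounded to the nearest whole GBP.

T = 92/360 years.
Route A — deposit PLN, sell forward: 40,000,000 × 1.004165768 × 0.17573 = GBP 7,058,482.02.
Route B — convert at spot, deposit GBP: 40,000,000 × 0.17029 × 1.023177076 = GBP 6,969,472.97.
The quoted forward overvalues PLN, so borrow GBP, buy PLN at spot, deposit the PLN at 1.64%, and sell the proceeds forward at 0.17573.
The gap between the two covered legs is GBP 89,009.

GBP 89,009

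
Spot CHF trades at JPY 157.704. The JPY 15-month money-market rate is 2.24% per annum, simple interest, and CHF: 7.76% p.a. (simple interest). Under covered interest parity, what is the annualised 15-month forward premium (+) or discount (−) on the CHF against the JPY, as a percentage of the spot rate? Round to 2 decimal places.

-5.03%

T = 15/12 years.
F = S · g_JPY/g_CHF = 157.704 × 1.028000/1.097000 = 147.784605.
Annualised premium = (F − S)/S × (1/T) = (147.784605 − 157.704)/157.704 ÷ (15/12) = -5.03%.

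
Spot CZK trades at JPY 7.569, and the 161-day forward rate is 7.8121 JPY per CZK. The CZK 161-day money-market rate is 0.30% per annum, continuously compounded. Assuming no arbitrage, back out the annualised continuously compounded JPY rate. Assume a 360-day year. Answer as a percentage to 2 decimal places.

7.37%

T = 161/360 years.
F/S = 7.8121/7.569 = 1.0321178 = (growth of JPY) / (growth of CZK).
CZK growth factor: e^(0.0030×161/360) = 1.0013426.
That pins the JPY growth at 1.0335035.
r = ln(1.0335035)/(161/360) = 0.073687 → 7.37%.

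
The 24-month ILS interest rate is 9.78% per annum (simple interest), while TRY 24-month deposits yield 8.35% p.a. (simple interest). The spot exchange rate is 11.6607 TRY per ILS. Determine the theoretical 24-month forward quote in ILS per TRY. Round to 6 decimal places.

0.087860

T = 2 years.
Growth of 1 TRY over T: 1 + 0.0835×2 = 1.167000.
ILS growth factor: 1 + 0.0978×2 = 1.195600.
Forward (TRY per ILS) = 11.6607 × 1.167000 / 1.195600 = 11.38176.
Invert for ILS per TRY: 1 / 11.38176 = 0.087860.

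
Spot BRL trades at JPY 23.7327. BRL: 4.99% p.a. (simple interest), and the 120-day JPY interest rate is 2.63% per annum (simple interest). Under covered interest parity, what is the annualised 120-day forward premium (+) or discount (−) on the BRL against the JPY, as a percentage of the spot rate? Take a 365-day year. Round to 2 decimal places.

-2.32%

T = 120/365 years.
F = S · g_JPY/g_BRL = 23.7327 × 1.0086466/1.0164055 = 23.5515325.
(F − S)/S ÷ T = (23.5515325 − 23.7327)/23.7327/(120/365) = -0.023219 → -2.32%.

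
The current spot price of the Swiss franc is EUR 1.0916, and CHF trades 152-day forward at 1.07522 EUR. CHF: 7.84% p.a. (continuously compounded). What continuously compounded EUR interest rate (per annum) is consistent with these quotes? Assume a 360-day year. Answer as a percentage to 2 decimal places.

T = 152/360 years.
F/S = 1.07522/1.0916 = 0.9849945 = (growth of EUR) / (growth of CHF).
CHF growth factor: e^(0.0784×152/360) = 1.0336562.
Hence g_EUR = 1.0181457.
Take logs: ln 1.0181457 / (152/360) = 0.042591, so 4.26%.

4.26%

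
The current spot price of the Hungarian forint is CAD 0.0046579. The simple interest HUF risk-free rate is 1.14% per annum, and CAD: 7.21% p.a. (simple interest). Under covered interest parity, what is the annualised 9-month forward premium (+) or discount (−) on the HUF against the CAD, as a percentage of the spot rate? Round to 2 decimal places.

+6.02%

T = 9/12 years.
No-arbitrage forward: 0.0046579 × 1.054075 / 1.008550 = 0.0048681532 CAD/HUF.
(F − S)/S ÷ T = (0.0048681532 − 0.0046579)/0.0046579/(9/12) = 0.060185 → 6.02%.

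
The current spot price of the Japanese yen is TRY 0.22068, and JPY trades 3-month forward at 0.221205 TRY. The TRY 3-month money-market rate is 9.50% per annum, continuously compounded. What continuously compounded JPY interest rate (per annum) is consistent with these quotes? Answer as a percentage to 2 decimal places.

T = 3/12 years.
CIP gives F = S · g_TRY/g_JPY, so g_TRY/g_JPY = 0.221205/0.22068 = 1.0023790.
The TRY side grows by e^(0.0950×3/12) = 1.0240343.
So the JPY growth factor = 1.0216039.
r = ln(1.0216039)/(3/12) = 0.085495 → 8.55%.

8.55%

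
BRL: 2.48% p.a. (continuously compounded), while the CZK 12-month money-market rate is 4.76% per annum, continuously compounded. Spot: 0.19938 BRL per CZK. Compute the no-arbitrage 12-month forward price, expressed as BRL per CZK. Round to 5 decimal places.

T = 1 year.
BRL accumulates by e^(0.0248×1) = 1.0251101.
CZK growth factor: e^(0.0476×1) = 1.0487511.
CIP: F = S · (grow BRL)/(grow CZK) = 0.19938 × 1.0251101/1.0487511 = 0.1948856 BRL per CZK.

0.19489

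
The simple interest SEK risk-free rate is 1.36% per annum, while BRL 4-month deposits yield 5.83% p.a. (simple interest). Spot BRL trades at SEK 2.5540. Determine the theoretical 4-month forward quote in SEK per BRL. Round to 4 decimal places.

2.5167

T = 4/12 years.
SEK accumulates by 1 + 0.0136×4/12 = 1.0045333.
Growth of 1 BRL over T: 1 + 0.0583×4/12 = 1.0194333.
CIP: F = S · (grow SEK)/(grow BRL) = 2.554 × 1.0045333/1.0194333 = 2.516671 SEK per BRL.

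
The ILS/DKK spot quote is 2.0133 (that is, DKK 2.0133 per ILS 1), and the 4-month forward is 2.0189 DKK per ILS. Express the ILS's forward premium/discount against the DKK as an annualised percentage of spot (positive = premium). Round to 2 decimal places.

+0.83%

T = 4/12 years.
(F − S)/S = (2.0189 − 2.0133)/2.0133 = 0.0027815.
×(1/T) gives 0.83% p.a.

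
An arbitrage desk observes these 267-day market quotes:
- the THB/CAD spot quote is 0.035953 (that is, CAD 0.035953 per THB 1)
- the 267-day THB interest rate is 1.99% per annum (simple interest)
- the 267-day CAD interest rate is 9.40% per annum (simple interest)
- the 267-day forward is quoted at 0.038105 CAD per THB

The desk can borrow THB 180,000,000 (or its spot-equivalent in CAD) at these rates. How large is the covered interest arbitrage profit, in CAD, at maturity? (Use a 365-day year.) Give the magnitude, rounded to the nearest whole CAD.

T = 267/365 years.
Keep in THB, deliver into the forward: 180,000,000·1.014556986·0.038105 = CAD 6,958,744.91.
Swap to CAD now, deposit: 180,000,000·0.035953·1.068761644 = CAD 6,916,533.73.
The quoted forward overvalues THB, so borrow CAD, buy THB at spot, deposit the THB at 1.99%, and sell the proceeds forward at 0.038105.
Profit = 6,958,744.91 − 6,916,533.73 = CAD 42,211.

CAD 42,211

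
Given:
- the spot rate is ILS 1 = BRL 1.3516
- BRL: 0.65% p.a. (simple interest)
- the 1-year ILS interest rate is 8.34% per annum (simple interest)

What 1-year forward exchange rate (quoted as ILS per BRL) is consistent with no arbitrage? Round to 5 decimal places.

T = 1 year.
BRL accumulates by 1 + 0.0065×1 = 1.006500.
ILS growth factor: 1 + 0.0834×1 = 1.083400.
CIP: F = S · (grow BRL)/(grow ILS) = 1.3516 × 1.006500/1.083400 = 1.255663 BRL per ILS.
Invert for ILS per BRL: 1 / 1.255663 = 0.79639.

0.79639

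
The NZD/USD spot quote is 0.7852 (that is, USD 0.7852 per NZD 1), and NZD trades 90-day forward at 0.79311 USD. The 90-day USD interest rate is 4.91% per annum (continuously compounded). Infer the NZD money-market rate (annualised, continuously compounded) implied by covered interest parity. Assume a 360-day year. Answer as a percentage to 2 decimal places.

T = 90/360 years.
By CIP, F/S equals the USD-to-NZD growth ratio: 0.79311/0.7852 = 1.0100739.
USD growth factor: e^(0.0491×90/360) = 1.0123506.
That pins the NZD growth at 1.002254.
r = ln(1.002254)/(90/360) = 0.009006 → 0.90%.

0.90%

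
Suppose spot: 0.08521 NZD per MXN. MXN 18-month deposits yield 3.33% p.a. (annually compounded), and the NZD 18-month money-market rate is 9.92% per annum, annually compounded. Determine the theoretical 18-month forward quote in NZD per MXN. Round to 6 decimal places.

0.093490

T = 18/12 years.
Growth of 1 NZD over T: (1 + 0.0992)^(18/12) = 1.1524314.
MXN growth factor: (1 + 0.0333)^(18/12) = 1.0503636.
Forward (NZD per MXN) = 0.08521 × 1.1524314 / 1.0503636 = 0.09349018.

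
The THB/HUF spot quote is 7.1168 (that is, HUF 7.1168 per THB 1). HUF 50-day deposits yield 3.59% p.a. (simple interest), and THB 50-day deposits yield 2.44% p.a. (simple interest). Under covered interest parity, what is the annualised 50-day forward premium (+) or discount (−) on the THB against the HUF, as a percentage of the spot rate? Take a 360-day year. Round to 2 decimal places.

T = 50/360 years.
F = S · g_HUF/g_THB = 7.1168 × 1.0049861/1.0033889 = 7.1281286.
Annualised premium = (F − S)/S × (1/T) = (7.1281286 − 7.1168)/7.1168 ÷ (50/360) = 1.15%.

+1.15%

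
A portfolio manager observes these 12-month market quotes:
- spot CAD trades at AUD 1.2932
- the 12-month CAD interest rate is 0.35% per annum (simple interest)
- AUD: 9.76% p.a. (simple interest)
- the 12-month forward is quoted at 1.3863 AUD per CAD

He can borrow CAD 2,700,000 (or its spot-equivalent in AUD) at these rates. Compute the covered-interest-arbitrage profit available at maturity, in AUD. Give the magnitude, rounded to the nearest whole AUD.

AUD 76,314

T = 1 year.
Route A — deposit CAD, sell forward: 2,700,000 × 1.003500 × 1.3863 = AUD 3,756,110.54.
Route B — convert at spot, deposit AUD: 2,700,000 × 1.2932 × 1.097600 = AUD 3,832,424.06.
The quoted forward undervalues CAD, so borrow CAD, convert to AUD at spot, deposit the AUD at 9.76%, and buy CAD forward at 1.3863 to cover the loan.
The gap between the two covered legs is AUD 76,314.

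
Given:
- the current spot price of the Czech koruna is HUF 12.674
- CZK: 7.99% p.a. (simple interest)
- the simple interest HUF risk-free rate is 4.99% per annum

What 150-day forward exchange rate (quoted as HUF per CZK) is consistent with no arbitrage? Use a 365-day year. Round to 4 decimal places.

12.5227

T = 150/365 years.
HUF growth factor: 1 + 0.0499×150/365 = 1.02050685.
CZK accumulates by 1 + 0.0799×150/365 = 1.03283562.
CIP: F = S · (grow HUF)/(grow CZK) = 12.674 × 1.02050685/1.03283562 = 12.522713 HUF per CZK.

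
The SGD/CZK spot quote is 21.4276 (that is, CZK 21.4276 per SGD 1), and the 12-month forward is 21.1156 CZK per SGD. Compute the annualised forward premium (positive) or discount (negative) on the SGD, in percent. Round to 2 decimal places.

T = 1 year.
SGD trades forward at -1.45607% vs spot over the period.
Per annum: -0.0145607 / 1 = -0.014561 = -1.46%.

-1.46%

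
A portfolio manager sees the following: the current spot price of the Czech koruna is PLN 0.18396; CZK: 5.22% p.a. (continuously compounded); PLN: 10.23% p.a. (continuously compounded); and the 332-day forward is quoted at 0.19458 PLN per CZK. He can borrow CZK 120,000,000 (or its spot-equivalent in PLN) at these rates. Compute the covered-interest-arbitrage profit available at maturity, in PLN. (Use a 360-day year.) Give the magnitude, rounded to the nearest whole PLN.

T = 332/360 years.
Invest the CZK and cover forward: 120,000,000 × 1.0493175495 × 0.19458 = PLN 24,501,145.05.
Convert at spot and invest in PLN: 120,000,000 × 0.18396 × 1.0989369829 = PLN 24,259,253.68.
The quoted forward overvalues CZK, so borrow PLN, buy CZK at spot, deposit the CZK at 5.22%, and sell the proceeds forward at 0.19458.
The gap between the two covered legs is PLN 241,891.

PLN 241,891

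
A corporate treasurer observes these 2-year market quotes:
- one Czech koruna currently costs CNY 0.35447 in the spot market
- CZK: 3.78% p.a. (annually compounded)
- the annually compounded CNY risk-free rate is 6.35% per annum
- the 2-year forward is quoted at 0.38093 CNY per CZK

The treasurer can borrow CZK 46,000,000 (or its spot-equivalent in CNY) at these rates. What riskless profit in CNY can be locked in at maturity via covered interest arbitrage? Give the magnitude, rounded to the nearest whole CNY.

T = 2 years.
Route A — deposit CZK, sell forward: 46,000,000 × 1.07702884 × 0.38093 = CNY 18,872,539.42.
Route B — convert at spot, deposit CNY: 46,000,000 × 0.35447 × 1.13103225 = CNY 18,442,182.08.
The quoted forward overvalues CZK, so borrow CNY, buy CZK at spot, deposit the CZK at 3.78%, and sell the proceeds forward at 0.38093.
Arbitrage profit = |18,872,539.42 − 18,442,182.08| = CNY 430,357.

CNY 430,357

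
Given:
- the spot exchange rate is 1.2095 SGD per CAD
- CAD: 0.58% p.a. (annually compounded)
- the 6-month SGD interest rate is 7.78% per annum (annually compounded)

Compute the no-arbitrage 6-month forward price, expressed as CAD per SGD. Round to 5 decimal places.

0.79869

T = 6/12 years.
SGD accumulates by (1 + 0.0778)^(6/12) = 1.0381715.
CAD accumulates by (1 + 0.0058)^(6/12) = 1.0028958.
So F = 1.2095 × 1.0381715 / 1.0028958 = 1.252043 (SGD/CAD).
Quoted the other way: 1/1.252043 = 0.79869 CAD per SGD.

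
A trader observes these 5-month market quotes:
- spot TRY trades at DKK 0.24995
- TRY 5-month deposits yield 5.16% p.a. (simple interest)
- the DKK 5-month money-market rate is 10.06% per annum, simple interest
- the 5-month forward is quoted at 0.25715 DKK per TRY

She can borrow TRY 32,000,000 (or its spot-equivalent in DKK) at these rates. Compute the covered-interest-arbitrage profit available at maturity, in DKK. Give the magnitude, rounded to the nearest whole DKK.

DKK 72,053

T = 5/12 years.
Keep in TRY, deliver into the forward: 32,000,000·1.021500·0.25715 = DKK 8,405,719.20.
Swap to DKK now, deposit: 32,000,000·0.24995·1.041916667 = DKK 8,333,666.27.
The quoted forward overvalues TRY, so borrow DKK, buy TRY at spot, deposit the TRY at 5.16%, and sell the proceeds forward at 0.25715.
Arbitrage profit = |8,405,719.20 − 8,333,666.27| = DKK 72,053.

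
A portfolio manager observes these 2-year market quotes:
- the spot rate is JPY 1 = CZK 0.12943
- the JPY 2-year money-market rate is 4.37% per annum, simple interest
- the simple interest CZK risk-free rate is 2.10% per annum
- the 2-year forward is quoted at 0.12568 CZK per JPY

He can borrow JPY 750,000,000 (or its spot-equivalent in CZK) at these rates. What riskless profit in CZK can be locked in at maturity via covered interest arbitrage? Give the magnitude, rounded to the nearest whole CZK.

CZK 1,348,779

T = 2 years.
Route A — deposit JPY, sell forward: 750,000,000 × 1.087400 × 0.12568 = CZK 102,498,324.00.
Route B — convert at spot, deposit CZK: 750,000,000 × 0.12943 × 1.042000 = CZK 101,149,545.00.
The quoted forward overvalues JPY, so borrow CZK, buy JPY at spot, deposit the JPY at 4.37%, and sell the proceeds forward at 0.12568.
Arbitrage profit = |102,498,324.00 − 101,149,545.00| = CZK 1,348,779.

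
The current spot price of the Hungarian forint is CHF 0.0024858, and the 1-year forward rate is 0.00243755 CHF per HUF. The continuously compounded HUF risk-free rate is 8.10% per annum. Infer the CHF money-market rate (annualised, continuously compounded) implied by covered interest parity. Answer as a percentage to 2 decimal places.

T = 1 year.
By CIP, F/S equals the CHF-to-HUF growth ratio: 0.00243755/0.0024858 = 0.9805897.
The HUF side grows by e^(0.0810×1) = 1.0843709.
So the CHF growth factor = 1.0633229.
Take logs: ln 1.0633229 / 1 = 0.061399, so 6.14%.

6.14%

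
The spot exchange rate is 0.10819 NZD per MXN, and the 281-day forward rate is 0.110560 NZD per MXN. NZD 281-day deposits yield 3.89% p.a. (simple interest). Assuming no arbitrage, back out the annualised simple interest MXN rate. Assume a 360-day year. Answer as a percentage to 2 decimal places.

T = 281/360 years.
By CIP, F/S equals the NZD-to-MXN growth ratio: 0.11056/0.10819 = 1.0219059.
NZD growth factor: 1 + 0.0389×281/360 = 1.0303636.
That pins the MXN growth at 1.0082764.
r = (1.0082764 − 1)/(281/360) = 0.010603 → 1.06%.

1.06%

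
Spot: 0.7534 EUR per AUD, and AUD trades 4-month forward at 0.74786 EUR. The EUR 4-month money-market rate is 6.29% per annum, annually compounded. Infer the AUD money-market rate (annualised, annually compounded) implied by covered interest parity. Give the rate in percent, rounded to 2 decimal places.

8.67%

T = 4/12 years.
By CIP, F/S equals the EUR-to-AUD growth ratio: 0.74786/0.7534 = 0.9926467.
The EUR side grows by (1 + 0.0629)^(4/12) = 1.0205418.
So the AUD growth factor = 1.0281017.
Annualise: 1.0281017^(12/4) − 1 = 0.086696 = 8.67%.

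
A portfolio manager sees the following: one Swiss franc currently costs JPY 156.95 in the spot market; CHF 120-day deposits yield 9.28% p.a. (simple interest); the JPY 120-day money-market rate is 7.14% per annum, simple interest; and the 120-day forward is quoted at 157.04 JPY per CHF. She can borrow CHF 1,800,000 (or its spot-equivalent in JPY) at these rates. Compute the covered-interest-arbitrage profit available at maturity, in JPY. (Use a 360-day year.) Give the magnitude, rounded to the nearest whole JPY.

JPY 2,182,249

T = 120/360 years.
Keep in CHF, deliver into the forward: 1,800,000·1.03093333333·157.04 = JPY 291,415,987.20.
Swap to JPY now, deposit: 1,800,000·156.95·1.023800 = JPY 289,233,738.00.
The quoted forward overvalues CHF, so borrow JPY, buy CHF at spot, deposit the CHF at 9.28%, and sell the proceeds forward at 157.04.
Arbitrage profit = |291,415,987.20 − 289,233,738.00| = JPY 2,182,249.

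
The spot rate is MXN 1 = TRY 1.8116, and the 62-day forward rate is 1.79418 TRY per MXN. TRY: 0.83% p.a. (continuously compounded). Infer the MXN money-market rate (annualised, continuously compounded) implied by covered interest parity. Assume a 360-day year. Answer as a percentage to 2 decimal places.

T = 62/360 years.
F/S = 1.79418/1.8116 = 0.9903842 = (growth of TRY) / (growth of MXN).
TRY growth factor: e^(0.0083×62/360) = 1.0014305.
Hence g_MXN = 1.0111536.
r = ln(1.0111536)/(62/360) = 0.064404 → 6.44%.

6.44%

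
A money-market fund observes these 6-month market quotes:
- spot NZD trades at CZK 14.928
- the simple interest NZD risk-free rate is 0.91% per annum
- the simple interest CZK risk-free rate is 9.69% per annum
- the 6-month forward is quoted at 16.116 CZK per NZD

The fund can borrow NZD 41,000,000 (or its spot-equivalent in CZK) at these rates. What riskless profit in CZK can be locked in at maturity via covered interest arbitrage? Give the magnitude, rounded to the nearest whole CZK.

CZK 22,060,714

T = 6/12 years.
Invest the NZD and cover forward: 41,000,000 × 1.004550 × 16.116 = CZK 663,762,439.80.
Convert at spot and invest in CZK: 41,000,000 × 14.928 × 1.048450 = CZK 641,701,725.60.
The quoted forward overvalues NZD, so borrow CZK, buy NZD at spot, deposit the NZD at 0.91%, and sell the proceeds forward at 16.116.
Arbitrage profit = |663,762,439.80 − 641,701,725.60| = CZK 22,060,714.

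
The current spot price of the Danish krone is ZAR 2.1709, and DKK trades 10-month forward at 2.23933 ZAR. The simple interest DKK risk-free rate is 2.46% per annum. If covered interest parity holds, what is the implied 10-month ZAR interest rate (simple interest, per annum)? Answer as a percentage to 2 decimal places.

6.32%

T = 10/12 years.
By CIP, F/S equals the ZAR-to-DKK growth ratio: 2.23933/2.1709 = 1.0315215.
The DKK side grows by 1 + 0.0246×10/12 = 1.020500.
So the ZAR growth factor = 1.0526677.
(1.0526677 − 1)/T = 0.063201, i.e. 6.32%.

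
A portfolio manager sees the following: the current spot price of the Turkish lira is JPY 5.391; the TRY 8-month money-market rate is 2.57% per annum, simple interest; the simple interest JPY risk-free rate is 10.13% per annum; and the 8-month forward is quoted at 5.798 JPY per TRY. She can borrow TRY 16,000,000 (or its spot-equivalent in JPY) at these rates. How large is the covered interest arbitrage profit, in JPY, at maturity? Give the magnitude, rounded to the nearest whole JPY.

JPY 2,276,270

T = 8/12 years.
Route A — deposit TRY, sell forward: 16,000,000 × 1.0171333333 × 5.798 = JPY 94,357,425.06.
Route B — convert at spot, deposit JPY: 16,000,000 × 5.391 × 1.0675333333 = JPY 92,081,155.20.
The quoted forward overvalues TRY, so borrow JPY, buy TRY at spot, deposit the TRY at 2.57%, and sell the proceeds forward at 5.798.
Arbitrage profit = |94,357,425.06 − 92,081,155.20| = JPY 2,276,270.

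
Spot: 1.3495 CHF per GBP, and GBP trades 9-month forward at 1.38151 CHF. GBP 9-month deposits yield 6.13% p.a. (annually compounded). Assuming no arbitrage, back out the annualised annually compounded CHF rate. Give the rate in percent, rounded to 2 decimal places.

T = 9/12 years.
CIP gives F = S · g_CHF/g_GBP, so g_CHF/g_GBP = 1.38151/1.3495 = 1.0237199.
GBP growth factor: (1 + 0.0613)^(9/12) = 1.0456314.
So the CHF growth factor = 1.0704337.
Annualise: 1.0704337^(12/9) − 1 = 0.094997 = 9.50%.

9.50%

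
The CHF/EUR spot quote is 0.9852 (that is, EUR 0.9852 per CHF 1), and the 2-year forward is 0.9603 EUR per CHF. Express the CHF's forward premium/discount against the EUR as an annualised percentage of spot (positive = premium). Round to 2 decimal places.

T = 2 years.
(F − S)/S = (0.9603 − 0.9852)/0.9852 = -0.0252741.
×(1/T) gives -1.26% p.a.

-1.26%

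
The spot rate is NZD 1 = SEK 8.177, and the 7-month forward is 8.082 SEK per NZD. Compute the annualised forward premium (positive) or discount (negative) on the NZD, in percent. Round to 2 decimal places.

T = 7/12 years.
NZD trades forward at -1.16180% vs spot over the period.
×(1/T) gives -1.99% p.a.

-1.99%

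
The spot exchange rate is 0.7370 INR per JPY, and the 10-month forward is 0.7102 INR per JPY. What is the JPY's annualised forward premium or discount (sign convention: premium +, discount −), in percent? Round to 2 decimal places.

T = 10/12 years.
JPY trades forward at -3.63636% vs spot over the period.
Annualise by dividing by T: -0.0363636 / (10/12) = -0.043636 → -4.36%.

-4.36%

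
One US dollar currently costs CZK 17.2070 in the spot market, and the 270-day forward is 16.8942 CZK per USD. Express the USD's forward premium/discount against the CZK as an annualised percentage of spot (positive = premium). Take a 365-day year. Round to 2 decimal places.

-2.46%

T = 270/365 years.
(F − S)/S = (16.8942 − 17.207)/17.207 = -0.0181786.
Annualise by dividing by T: -0.0181786 / (270/365) = -0.024575 → -2.46%.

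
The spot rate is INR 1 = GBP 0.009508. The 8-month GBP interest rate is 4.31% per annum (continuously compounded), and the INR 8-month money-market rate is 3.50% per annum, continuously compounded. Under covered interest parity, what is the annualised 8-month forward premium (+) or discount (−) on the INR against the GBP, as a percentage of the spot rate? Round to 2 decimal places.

+0.81%

T = 8/12 years.
CIP forward (GBP per INR) = 0.009508 × 1.0291501/1.0236077 = 0.009559482.
Annualised premium = (F − S)/S × (1/T) = (0.009559482 − 0.009508)/0.009508 ÷ (8/12) = 0.81%.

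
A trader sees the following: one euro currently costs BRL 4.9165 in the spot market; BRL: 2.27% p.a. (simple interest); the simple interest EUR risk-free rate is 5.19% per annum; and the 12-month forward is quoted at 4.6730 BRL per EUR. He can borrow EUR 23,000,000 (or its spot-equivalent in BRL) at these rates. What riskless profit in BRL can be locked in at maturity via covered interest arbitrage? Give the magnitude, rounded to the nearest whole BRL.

T = 1 year.
Route A — deposit EUR, sell forward: 23,000,000 × 1.051900 × 4.6730 = BRL 113,057,160.10.
Route B — convert at spot, deposit BRL: 23,000,000 × 4.9165 × 1.022700 = BRL 115,646,404.65.
The quoted forward undervalues EUR, so borrow EUR, convert to BRL at spot, deposit the BRL at 2.27%, and buy EUR forward at 4.6730 to cover the loan.
Arbitrage profit = |113,057,160.10 − 115,646,404.65| = BRL 2,589,245.

BRL 2,589,245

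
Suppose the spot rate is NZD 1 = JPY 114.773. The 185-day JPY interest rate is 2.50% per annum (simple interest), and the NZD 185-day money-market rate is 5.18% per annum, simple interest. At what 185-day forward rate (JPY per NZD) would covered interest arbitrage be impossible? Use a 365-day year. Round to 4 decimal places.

T = 185/365 years.
JPY accumulates by 1 + 0.0250×185/365 = 1.012671233.
NZD accumulates by 1 + 0.0518×185/365 = 1.026254795.
Forward (JPY per NZD) = 114.773 × 1.012671233 / 1.026254795 = 113.253859.

113.2539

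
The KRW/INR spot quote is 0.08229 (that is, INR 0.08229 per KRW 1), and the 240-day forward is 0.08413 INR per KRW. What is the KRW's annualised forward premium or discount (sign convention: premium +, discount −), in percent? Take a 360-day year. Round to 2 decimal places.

T = 240/360 years.
(F − S)/S = (0.08413 − 0.08229)/0.08229 = 0.0223599.
×(1/T) gives 3.35% p.a.

+3.35%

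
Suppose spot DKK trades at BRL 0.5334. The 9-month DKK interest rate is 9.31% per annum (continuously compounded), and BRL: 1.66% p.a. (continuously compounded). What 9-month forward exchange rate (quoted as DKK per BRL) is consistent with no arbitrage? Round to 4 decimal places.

1.9855

T = 9/12 years.
BRL accumulates by e^(0.0166×9/12) = 1.0125278.
DKK accumulates by e^(0.0931×9/12) = 1.0723205.
CIP: F = S · (grow BRL)/(grow DKK) = 0.5334 × 1.0125278/1.0723205 = 0.5036576 BRL per DKK.
Invert for DKK per BRL: 1 / 0.5036576 = 1.9855.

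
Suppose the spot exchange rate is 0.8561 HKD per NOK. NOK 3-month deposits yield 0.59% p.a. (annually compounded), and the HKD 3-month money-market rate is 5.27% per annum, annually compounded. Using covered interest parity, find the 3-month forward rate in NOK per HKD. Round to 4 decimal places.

1.1549

T = 3/12 years.
HKD growth factor: (1 + 0.0527)^(3/12) = 1.0129224.
NOK accumulates by (1 + 0.0059)^(3/12) = 1.0014717.
CIP: F = S · (grow HKD)/(grow NOK) = 0.8561 × 1.0129224/1.0014717 = 0.8658885 HKD per NOK.
Quoted the other way: 1/0.8658885 = 1.1549 NOK per HKD.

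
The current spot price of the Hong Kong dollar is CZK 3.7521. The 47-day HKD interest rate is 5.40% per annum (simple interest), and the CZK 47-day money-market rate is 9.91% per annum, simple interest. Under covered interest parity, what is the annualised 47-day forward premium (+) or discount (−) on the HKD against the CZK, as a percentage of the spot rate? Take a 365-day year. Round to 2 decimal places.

+4.48%

T = 47/365 years.
F = S · g_CZK/g_HKD = 3.7521 × 1.0127608/1.0069534 = 3.7737395.
(F − S)/S ÷ T = (3.7737395 − 3.7521)/3.7521/(47/365) = 0.044789 → 4.48%.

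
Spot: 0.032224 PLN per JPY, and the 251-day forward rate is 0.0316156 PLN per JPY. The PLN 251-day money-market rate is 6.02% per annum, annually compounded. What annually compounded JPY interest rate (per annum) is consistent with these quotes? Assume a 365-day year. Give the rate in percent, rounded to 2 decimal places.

T = 251/365 years.
F/S = 0.0316156/0.032224 = 0.9811197 = (growth of PLN) / (growth of JPY).
The PLN side grows by (1 + 0.0602)^(251/365) = 1.0410185.
So the JPY growth factor = 1.0610515.
Annualise: 1.0610515^(365/251) − 1 = 0.089998 = 9.00%.

9.00%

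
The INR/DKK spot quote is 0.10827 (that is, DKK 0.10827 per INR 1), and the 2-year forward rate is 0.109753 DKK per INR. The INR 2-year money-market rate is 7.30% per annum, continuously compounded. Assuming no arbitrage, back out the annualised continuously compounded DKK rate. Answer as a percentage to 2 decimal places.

7.98%

T = 2 years.
CIP gives F = S · g_DKK/g_INR, so g_DKK/g_INR = 0.109753/0.10827 = 1.0136972.
The INR side grows by e^(0.0730×2) = 1.1571962.
That pins the DKK growth at 1.1730465.
r = ln(1.1730465)/2 = 0.079802 → 7.98%.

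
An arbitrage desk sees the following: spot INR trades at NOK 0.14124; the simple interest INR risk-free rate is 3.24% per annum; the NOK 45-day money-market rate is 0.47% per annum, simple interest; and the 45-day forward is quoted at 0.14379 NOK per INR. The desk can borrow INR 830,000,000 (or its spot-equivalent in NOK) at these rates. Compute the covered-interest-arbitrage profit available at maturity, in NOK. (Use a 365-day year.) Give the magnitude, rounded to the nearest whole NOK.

T = 45/365 years.
Route A — deposit INR, sell forward: 830,000,000 × 1.00399452055 × 0.14379 = NOK 119,822,428.85.
Route B — convert at spot, deposit NOK: 830,000,000 × 0.14124 × 1.00057945205 = NOK 117,297,128.70.
The quoted forward overvalues INR, so borrow NOK, buy INR at spot, deposit the INR at 3.24%, and sell the proceeds forward at 0.14379.
The gap between the two covered legs is NOK 2,525,300.

NOK 2,525,300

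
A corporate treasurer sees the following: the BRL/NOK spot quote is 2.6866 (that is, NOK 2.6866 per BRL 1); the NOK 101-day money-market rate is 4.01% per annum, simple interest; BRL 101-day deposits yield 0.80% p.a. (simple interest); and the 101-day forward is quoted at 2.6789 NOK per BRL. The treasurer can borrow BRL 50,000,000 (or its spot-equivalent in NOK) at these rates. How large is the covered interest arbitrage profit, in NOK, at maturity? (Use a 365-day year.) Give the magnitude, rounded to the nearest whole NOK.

NOK 1,579,034

T = 101/365 years.
Invest the BRL and cover forward: 50,000,000 × 1.00221369863 × 2.6789 = NOK 134,241,513.86.
Convert at spot and invest in NOK: 50,000,000 × 2.6866 × 1.01109616438 = NOK 135,820,547.76.
The quoted forward undervalues BRL, so borrow BRL, convert to NOK at spot, deposit the NOK at 4.01%, and buy BRL forward at 2.6789 to cover the loan.
The gap between the two covered legs is NOK 1,579,034.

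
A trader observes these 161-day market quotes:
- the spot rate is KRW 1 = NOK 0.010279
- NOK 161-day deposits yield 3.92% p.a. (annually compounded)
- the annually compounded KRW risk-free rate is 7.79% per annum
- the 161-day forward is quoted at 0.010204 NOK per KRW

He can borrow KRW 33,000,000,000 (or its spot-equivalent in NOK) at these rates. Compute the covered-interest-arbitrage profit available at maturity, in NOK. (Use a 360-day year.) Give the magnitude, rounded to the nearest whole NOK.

T = 161/360 years.
Invest the KRW and cover forward: 33,000,000,000 × 1.03411733096 × 0.010204 = NOK 348,220,397.09.
Convert at spot and invest in NOK: 33,000,000,000 × 0.010279 × 1.01734493127 = NOK 345,090,522.10.
The quoted forward overvalues KRW, so borrow NOK, buy KRW at spot, deposit the KRW at 7.79%, and sell the proceeds forward at 0.010204.
Profit = 348,220,397.09 − 345,090,522.10 = NOK 3,129,875.

NOK 3,129,875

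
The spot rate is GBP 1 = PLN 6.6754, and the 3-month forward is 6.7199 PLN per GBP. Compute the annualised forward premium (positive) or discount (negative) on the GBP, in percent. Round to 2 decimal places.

+2.67%

T = 3/12 years.
(F − S)/S = (6.7199 − 6.6754)/6.6754 = 0.0066663.
×(1/T) gives 2.67% p.a.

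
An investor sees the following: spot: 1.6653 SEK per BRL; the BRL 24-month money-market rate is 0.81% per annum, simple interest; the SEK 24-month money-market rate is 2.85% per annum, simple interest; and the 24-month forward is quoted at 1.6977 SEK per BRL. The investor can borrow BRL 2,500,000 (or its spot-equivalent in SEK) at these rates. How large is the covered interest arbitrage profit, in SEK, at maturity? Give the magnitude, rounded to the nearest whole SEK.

T = 2 years.
Route A — deposit BRL, sell forward: 2,500,000 × 1.016200 × 1.6977 = SEK 4,313,006.85.
Route B — convert at spot, deposit SEK: 2,500,000 × 1.6653 × 1.057000 = SEK 4,400,555.25.
The quoted forward undervalues BRL, so borrow BRL, convert to SEK at spot, deposit the SEK at 2.85%, and buy BRL forward at 1.6977 to cover the loan.
The gap between the two covered legs is SEK 87,548.

SEK 87,548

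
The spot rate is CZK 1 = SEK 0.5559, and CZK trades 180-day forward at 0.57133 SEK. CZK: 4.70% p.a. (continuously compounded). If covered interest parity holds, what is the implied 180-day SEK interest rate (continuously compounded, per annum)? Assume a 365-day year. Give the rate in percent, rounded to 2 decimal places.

10.25%

T = 180/365 years.
By CIP, F/S equals the SEK-to-CZK growth ratio: 0.57133/0.5559 = 1.0277568.
CZK growth factor: e^(0.0470×180/365) = 1.0234488.
Hence g_SEK = 1.0518565.
r = ln(1.0518565)/(180/365) = 0.102518 → 10.25%.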